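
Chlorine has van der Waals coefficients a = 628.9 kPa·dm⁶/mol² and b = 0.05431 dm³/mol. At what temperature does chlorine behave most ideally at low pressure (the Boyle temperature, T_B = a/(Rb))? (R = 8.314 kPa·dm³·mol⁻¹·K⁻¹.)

For a van der Waals gas the second virial coefficient B₂ = b − a/(RT) vanishes at T_B = a/(Rb).
T_B = 628.9/(8.314×0.05431) = 628.9/0.45153 = 1393 K

T_B ≈ 1393 K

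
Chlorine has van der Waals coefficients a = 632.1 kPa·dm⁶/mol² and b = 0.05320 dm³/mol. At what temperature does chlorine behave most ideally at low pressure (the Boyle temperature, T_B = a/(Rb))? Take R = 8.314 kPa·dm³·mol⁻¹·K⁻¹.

For a van der Waals gas the second virial coefficient B₂ = b − a/(RT) vanishes at T_B = a/(Rb).
T_B = 632.1/(8.314×0.05320) = 632.1/0.44230 = 1429 K

T_B ≈ 1429 K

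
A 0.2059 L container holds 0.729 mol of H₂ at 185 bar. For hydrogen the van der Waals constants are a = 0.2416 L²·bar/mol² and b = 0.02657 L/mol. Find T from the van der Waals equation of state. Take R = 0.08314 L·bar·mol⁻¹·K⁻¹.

T = (P + a n²/V²)(V − nb)/(nR)
P + a n²/V² = 185 + (0.2416)(0.729)²/(0.2059)² = 188.03 bar
V − nb = 0.2059 − (0.729)(0.02657) = 0.18653 L
T = (188.03)(0.18653)/((0.729)(0.08314)) = 578.7 K

T ≈ 578.7 K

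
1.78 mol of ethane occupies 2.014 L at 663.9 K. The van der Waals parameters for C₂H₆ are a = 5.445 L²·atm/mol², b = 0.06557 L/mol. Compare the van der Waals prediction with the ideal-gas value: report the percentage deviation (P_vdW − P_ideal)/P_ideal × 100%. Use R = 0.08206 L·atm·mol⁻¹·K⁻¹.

Ideal: P_ideal = nRT/V = (1.78)(0.08206)(663.9)/2.014 = 48.1498 atm
vdW: P = nRT/(V − nb) − a n²/V² = 96.9737/1.89729 − 17.2519/4.05620 = 51.1117 − 4.25322 = 46.8585 atm
% deviation = (46.8585 − 48.1498)/48.1498 × 100% = -2.68%

-2.68 %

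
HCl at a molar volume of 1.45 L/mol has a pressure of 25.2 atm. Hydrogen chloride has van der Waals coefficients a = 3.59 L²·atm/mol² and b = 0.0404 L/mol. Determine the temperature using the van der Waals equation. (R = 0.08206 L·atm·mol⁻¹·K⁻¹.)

T ≈ 462.2 K

T = (P + a/V_m²)(V_m − b)/R
P + a/V_m² = 25.2 + 3.59/(1.45)² = 26.907 atm
V_m − b = 1.45 − 0.0404 = 1.4096 L/mol
T = (26.907)(1.4096)/0.08206 = 462.2 K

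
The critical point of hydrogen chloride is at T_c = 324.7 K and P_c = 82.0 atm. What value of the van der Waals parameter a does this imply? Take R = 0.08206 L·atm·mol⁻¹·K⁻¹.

a ≈ 3.653 L²·atm/mol²

From T_c = 8a/(27Rb) and P_c = a/(27b²): a = 27 R² T_c²/(64 P_c).
a = 27×(0.08206)²×(324.7)²/(64×82.0) = 19169/5248.0 = 3.653 L²·atm/mol²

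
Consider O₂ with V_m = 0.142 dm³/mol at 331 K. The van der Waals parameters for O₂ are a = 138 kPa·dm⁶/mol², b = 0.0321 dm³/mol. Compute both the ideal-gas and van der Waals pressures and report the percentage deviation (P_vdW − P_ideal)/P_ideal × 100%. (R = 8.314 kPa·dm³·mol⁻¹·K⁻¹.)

-6.11 %

Ideal: P_ideal = RT/V_m = (8.314)(331)/0.142 = 19379.8 kPa
vdW: P = RT/(V_m − b) − a/V_m² = 2751.93/0.109900 − 138/0.0201640 = 25040.3 − 6843.88 = 18196.4 kPa
% deviation = (18196.4 − 19379.8)/19379.8 × 100% = -6.11%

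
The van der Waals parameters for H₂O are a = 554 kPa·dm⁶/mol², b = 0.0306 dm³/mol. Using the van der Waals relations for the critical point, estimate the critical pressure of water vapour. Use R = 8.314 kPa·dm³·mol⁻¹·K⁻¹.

P_c ≈ 21913 kPa

For a van der Waals gas, P_c = a/(27b²).
P_c = 554/(27×(0.0306)²) = 554/0.025282 = 21913 kPa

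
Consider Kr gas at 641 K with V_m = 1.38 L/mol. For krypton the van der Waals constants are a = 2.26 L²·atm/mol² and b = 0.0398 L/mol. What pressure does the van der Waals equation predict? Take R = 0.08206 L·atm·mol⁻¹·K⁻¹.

P ≈ 38.06 atm

P = RT/(V_m − b) − a/V_m²
RT/(V_m − b) = (0.08206)(641)/(1.38 − 0.0398) = 52.600/1.3402 = 39.248 atm
a/V_m² = 2.26/(1.38)² = 1.1867 atm
P = 39.248 − 1.1867 = 38.06 atm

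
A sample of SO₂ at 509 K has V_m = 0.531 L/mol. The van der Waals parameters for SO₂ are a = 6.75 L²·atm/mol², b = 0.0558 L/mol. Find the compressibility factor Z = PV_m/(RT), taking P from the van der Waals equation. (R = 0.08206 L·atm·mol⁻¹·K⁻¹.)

Z ≈ 0.8131

P = RT/(V_m − b) − a/V_m² = (0.08206)(509)/(0.531 − 0.0558) − 6.75/(0.531)²
  = 41.769/0.47520 − 23.939 = 87.898 − 23.939 = 63.959 atm
Z = PV_m/(RT) = (63.959)(0.531)/((0.08206)(509)) = 33.962/41.769 = 0.8131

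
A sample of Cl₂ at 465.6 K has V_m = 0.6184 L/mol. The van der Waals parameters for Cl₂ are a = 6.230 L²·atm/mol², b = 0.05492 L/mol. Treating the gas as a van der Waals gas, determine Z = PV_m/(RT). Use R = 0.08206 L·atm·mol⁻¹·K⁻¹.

Z ≈ 0.8338

P = RT/(V_m − b) − a/V_m² = (0.08206)(465.6)/(0.6184 − 0.05492) − 6.230/(0.6184)²
  = 38.207/0.56348 − 16.291 = 67.805 − 16.291 = 51.514 atm
Z = PV_m/(RT) = (51.514)(0.6184)/((0.08206)(465.6)) = 31.856/38.207 = 0.8338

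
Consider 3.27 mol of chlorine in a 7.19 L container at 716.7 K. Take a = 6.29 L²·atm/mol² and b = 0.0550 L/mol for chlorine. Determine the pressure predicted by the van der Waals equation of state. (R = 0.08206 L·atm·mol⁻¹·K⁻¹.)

P ≈ 26.13 atm

P = nRT/(V − nb) − a n²/V²
nRT/(V − nb) = (3.27)(0.08206)(716.7)/(7.19 − 3.27×0.0550) = 192.32/7.0102 = 27.434 atm
a n²/V² = (6.29)(3.27)²/(7.19)² = 1.3010 atm
P = 27.434 − 1.3010 = 26.13 atm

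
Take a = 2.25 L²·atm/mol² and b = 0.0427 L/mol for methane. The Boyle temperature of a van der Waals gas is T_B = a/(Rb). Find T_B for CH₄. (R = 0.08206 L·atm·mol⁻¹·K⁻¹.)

For a van der Waals gas the second virial coefficient B₂ = b − a/(RT) vanishes at T_B = a/(Rb).
T_B = 2.25/(0.08206×0.0427) = 2.25/0.0035040 = 642.1 K

T_B ≈ 642.1 K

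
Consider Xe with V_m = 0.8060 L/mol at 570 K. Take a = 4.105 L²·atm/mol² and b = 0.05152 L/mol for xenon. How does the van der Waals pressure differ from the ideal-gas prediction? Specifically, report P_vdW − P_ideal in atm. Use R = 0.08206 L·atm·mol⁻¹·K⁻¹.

Ideal: P_ideal = RT/V_m = (0.08206)(570)/0.8060 = 58.0325 atm
vdW: P = RT/(V_m − b) − a/V_m² = 46.7742/0.754480 − 4.105/0.649636 = 61.9953 − 6.31892 = 55.6764 atm
ΔP = 55.6764 − 58.0325 = -2.356 atm

ΔP ≈ -2.356 atm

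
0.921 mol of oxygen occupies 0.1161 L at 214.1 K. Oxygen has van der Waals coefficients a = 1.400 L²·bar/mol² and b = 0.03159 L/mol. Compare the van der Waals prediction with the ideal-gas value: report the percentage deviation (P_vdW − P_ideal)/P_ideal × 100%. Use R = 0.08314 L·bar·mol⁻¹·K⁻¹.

-28.95 %

Ideal: P_ideal = nRT/V = (0.921)(0.08314)(214.1)/0.1161 = 141.206 bar
vdW: P = nRT/(V − nb) − a n²/V² = 16.3941/0.0870056 − 1.18754/0.0134792 = 188.426 − 88.1017 = 100.324 bar
% deviation = (100.324 − 141.206)/141.206 × 100% = -28.95%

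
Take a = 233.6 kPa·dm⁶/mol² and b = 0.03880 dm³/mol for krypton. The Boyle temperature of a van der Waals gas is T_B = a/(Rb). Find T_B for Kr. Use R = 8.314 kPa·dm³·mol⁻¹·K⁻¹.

T_B ≈ 724.2 K

For a van der Waals gas the second virial coefficient B₂ = b − a/(RT) vanishes at T_B = a/(Rb).
T_B = 233.6/(8.314×0.03880) = 233.6/0.32258 = 724.2 K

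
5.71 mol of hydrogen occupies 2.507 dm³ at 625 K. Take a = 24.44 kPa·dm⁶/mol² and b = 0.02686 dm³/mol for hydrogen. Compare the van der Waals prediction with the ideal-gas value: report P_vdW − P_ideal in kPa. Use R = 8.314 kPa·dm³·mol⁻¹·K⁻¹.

ΔP ≈ 644 kPa

Ideal: P_ideal = nRT/V = (5.71)(8.314)(625)/2.507 = 11835.1 kPa
vdW: P = nRT/(V − nb) − a n²/V² = 29670.6/2.35363 − 796.844/6.28505 = 12606.3 − 126.784 = 12479.5 kPa
ΔP = 12479.5 − 11835.1 = 644 kPa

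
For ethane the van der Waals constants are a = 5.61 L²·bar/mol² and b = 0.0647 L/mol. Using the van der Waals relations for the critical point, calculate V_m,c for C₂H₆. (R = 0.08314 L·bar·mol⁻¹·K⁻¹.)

For a van der Waals gas, V_m,c = 3b.
V_m,c = 3×0.0647 = 0.1941 L/mol

V_m,c ≈ 0.1941 L/mol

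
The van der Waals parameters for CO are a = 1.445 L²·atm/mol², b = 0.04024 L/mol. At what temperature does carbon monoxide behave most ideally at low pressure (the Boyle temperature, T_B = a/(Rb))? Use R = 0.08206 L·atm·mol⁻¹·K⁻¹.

For a van der Waals gas the second virial coefficient B₂ = b − a/(RT) vanishes at T_B = a/(Rb).
T_B = 1.445/(0.08206×0.04024) = 1.445/0.0033021 = 437.6 K

T_B ≈ 437.6 K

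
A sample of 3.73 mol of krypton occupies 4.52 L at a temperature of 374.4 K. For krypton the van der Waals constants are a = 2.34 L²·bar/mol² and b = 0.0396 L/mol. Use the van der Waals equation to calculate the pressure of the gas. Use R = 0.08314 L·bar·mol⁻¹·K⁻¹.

P ≈ 24.96 bar

P = nRT/(V − nb) − a n²/V²
nRT/(V − nb) = (3.73)(0.08314)(374.4)/(4.52 − 3.73×0.0396) = 116.11/4.3723 = 26.556 bar
a n²/V² = (2.34)(3.73)²/(4.52)² = 1.5935 bar
P = 26.556 − 1.5935 = 24.96 bar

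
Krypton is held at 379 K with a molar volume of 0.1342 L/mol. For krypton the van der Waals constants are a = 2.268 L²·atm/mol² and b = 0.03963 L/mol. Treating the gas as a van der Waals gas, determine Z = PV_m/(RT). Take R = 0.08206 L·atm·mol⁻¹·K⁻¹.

Z ≈ 0.8757

P = RT/(V_m − b) − a/V_m² = (0.08206)(379)/(0.1342 − 0.03963) − 2.268/(0.1342)²
  = 31.101/0.094570 − 125.93 = 328.87 − 125.93 = 202.94 atm
Z = PV_m/(RT) = (202.94)(0.1342)/((0.08206)(379)) = 27.235/31.101 = 0.8757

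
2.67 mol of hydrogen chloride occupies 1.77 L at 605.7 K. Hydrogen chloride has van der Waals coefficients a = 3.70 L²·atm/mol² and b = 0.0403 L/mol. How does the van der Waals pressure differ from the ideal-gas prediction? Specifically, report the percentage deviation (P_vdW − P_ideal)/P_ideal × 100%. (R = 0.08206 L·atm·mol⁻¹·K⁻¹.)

Ideal: P_ideal = nRT/V = (2.67)(0.08206)(605.7)/1.77 = 74.9768 atm
vdW: P = nRT/(V − nb) − a n²/V² = 132.709/1.66240 − 26.3769/3.13290 = 79.8298 − 8.41932 = 71.4105 atm
% deviation = (71.4105 − 74.9768)/74.9768 × 100% = -4.76%

-4.76 %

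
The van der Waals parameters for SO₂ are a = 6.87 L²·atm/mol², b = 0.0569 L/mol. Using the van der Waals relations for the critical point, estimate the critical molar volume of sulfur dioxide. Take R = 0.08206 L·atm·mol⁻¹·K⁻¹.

V_m,c ≈ 0.1707 L/mol

For a van der Waals gas, V_m,c = 3b.
V_m,c = 3×0.0569 = 0.1707 L/mol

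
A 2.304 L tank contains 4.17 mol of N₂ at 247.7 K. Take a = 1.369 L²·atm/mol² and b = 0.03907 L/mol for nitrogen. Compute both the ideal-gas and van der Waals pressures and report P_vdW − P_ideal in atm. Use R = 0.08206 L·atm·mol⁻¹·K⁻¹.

Ideal: P_ideal = nRT/V = (4.17)(0.08206)(247.7)/2.304 = 36.7884 atm
vdW: P = nRT/(V − nb) − a n²/V² = 84.7605/2.14108 − 23.8054/5.30842 = 39.5877 − 4.48446 = 35.1032 atm
ΔP = 35.1032 − 36.7884 = -1.685 atm

ΔP ≈ -1.685 atm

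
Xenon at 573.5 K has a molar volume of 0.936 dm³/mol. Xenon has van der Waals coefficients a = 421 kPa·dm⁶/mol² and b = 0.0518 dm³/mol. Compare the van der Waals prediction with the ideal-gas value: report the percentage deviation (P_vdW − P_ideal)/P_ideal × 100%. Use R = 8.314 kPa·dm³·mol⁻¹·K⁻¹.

Ideal: P_ideal = RT/V_m = (8.314)(573.5)/0.936 = 5094.10 kPa
vdW: P = RT/(V_m − b) − a/V_m² = 4768.08/0.884200 − 421/0.876096 = 5392.54 − 480.541 = 4912.00 kPa
% deviation = (4912.00 − 5094.10)/5094.10 × 100% = -3.57%

-3.57 %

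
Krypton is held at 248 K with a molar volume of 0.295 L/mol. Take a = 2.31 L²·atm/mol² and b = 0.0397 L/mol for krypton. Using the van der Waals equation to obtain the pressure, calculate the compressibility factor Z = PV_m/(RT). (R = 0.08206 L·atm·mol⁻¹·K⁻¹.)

P = RT/(V_m − b) − a/V_m² = (0.08206)(248)/(0.295 − 0.0397) − 2.31/(0.295)²
  = 20.351/0.25530 − 26.544 = 79.714 − 26.544 = 53.170 atm
Z = PV_m/(RT) = (53.170)(0.295)/((0.08206)(248)) = 15.685/20.351 = 0.7707

Z ≈ 0.7707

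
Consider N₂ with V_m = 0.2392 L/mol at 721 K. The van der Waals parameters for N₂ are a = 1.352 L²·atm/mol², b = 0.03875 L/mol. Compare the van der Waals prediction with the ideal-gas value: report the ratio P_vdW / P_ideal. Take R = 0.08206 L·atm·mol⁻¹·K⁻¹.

P_vdW / P_ideal ≈ 1.098

Ideal: P_ideal = RT/V_m = (0.08206)(721)/0.2392 = 247.346 atm
vdW: P = RT/(V_m − b) − a/V_m² = 59.1653/0.200450 − 1.352/0.0572166 = 295.162 − 23.6295 = 271.533 atm
Ratio = 271.533/247.346 = 1.098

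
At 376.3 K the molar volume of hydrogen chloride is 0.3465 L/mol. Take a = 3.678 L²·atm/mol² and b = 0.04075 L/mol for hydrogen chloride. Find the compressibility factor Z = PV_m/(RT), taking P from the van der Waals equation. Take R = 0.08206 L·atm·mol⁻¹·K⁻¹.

Z ≈ 0.7895

P = RT/(V_m − b) − a/V_m² = (0.08206)(376.3)/(0.3465 − 0.04075) − 3.678/(0.3465)²
  = 30.879/0.30575 − 30.634 = 100.99 − 30.634 = 70.36 atm
Z = PV_m/(RT) = (70.36)(0.3465)/((0.08206)(376.3)) = 24.380/30.879 = 0.7895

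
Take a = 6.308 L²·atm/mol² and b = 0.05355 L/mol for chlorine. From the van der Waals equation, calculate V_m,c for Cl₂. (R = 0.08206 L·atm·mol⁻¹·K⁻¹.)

V_m,c ≈ 0.1607 L/mol

For a van der Waals gas, V_m,c = 3b.
V_m,c = 3×0.05355 = 0.1607 L/mol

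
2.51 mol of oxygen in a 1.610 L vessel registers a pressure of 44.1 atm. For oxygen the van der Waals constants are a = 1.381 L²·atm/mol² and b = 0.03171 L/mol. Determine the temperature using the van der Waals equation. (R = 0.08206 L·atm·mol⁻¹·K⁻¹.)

T = (P + a n²/V²)(V − nb)/(nR)
P + a n²/V² = 44.1 + (1.381)(2.51)²/(1.610)² = 47.457 atm
V − nb = 1.610 − (2.51)(0.03171) = 1.5304 L
T = (47.457)(1.5304)/((2.51)(0.08206)) = 352.6 K

T ≈ 352.6 K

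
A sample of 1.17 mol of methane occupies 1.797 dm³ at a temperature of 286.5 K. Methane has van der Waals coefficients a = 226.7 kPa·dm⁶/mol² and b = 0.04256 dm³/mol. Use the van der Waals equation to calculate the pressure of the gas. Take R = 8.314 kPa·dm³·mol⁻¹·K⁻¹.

P = nRT/(V − nb) − a n²/V²
nRT/(V − nb) = (1.17)(8.314)(286.5)/(1.797 − 1.17×0.04256) = 2786.9/1.7472 = 1595.1 kPa
a n²/V² = (226.7)(1.17)²/(1.797)² = 96.101 kPa
P = 1595.1 − 96.101 = 1499 kPa

P ≈ 1499 kPa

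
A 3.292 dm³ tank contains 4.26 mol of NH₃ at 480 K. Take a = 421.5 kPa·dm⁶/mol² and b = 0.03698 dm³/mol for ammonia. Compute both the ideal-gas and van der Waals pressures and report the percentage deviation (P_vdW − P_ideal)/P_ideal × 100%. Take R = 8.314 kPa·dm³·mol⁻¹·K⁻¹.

-8.64 %

Ideal: P_ideal = nRT/V = (4.26)(8.314)(480)/3.292 = 5164.18 kPa
vdW: P = nRT/(V − nb) − a n²/V² = 17000.5/3.13447 − 7649.21/10.8373 = 5423.72 − 705.822 = 4717.90 kPa
% deviation = (4717.90 − 5164.18)/5164.18 × 100% = -8.64%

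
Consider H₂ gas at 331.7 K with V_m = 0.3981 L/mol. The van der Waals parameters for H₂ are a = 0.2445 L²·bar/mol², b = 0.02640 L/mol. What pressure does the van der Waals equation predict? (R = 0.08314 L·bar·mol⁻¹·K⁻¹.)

P ≈ 72.65 bar

P = RT/(V_m − b) − a/V_m²
RT/(V_m − b) = (0.08314)(331.7)/(0.3981 − 0.02640) = 27.578/0.37170 = 74.194 bar
a/V_m² = 0.2445/(0.3981)² = 1.5427 bar
P = 74.194 − 1.5427 = 72.65 bar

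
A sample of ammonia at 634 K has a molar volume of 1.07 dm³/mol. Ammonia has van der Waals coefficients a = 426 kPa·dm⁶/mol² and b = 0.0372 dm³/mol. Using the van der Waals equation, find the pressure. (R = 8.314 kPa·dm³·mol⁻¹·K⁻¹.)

P ≈ 4732 kPa

P = RT/(V_m − b) − a/V_m²
RT/(V_m − b) = (8.314)(634)/(1.07 − 0.0372) = 5271.1/1.0328 = 5103.7 kPa
a/V_m² = 426/(1.07)² = 372.08 kPa
P = 5103.7 − 372.08 = 4732 kPa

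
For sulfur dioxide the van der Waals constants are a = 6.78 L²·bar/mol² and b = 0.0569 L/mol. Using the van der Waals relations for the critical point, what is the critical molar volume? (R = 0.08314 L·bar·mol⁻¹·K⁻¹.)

V_m,c ≈ 0.1707 L/mol

For a van der Waals gas, V_m,c = 3b.
V_m,c = 3×0.0569 = 0.1707 L/mol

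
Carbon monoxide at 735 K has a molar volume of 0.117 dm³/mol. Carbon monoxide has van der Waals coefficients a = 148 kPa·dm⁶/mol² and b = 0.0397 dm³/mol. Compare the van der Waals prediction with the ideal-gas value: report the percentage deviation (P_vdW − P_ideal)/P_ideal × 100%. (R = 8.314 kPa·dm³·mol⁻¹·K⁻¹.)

Ideal: P_ideal = RT/V_m = (8.314)(735)/0.117 = 52229.0 kPa
vdW: P = RT/(V_m − b) − a/V_m² = 6110.79/0.0773000 − 148/0.0136890 = 79052.9 − 10811.6 = 68241.3 kPa
% deviation = (68241.3 − 52229.0)/52229.0 × 100% = 30.66%

30.66 %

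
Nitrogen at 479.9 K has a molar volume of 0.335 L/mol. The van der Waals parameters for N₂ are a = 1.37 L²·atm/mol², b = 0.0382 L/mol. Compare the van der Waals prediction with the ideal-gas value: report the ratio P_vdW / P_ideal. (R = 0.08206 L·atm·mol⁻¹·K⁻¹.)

P_vdW / P_ideal ≈ 1.025

Ideal: P_ideal = RT/V_m = (0.08206)(479.9)/0.335 = 117.554 atm
vdW: P = RT/(V_m − b) − a/V_m² = 39.3806/0.296800 − 1.37/0.112225 = 132.684 − 12.2076 = 120.476 atm
Ratio = 120.476/117.554 = 1.025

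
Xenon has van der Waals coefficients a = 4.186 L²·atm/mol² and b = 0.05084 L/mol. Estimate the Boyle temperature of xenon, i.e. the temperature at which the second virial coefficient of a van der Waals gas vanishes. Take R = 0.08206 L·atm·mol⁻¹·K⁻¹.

T_B ≈ 1003 K

For a van der Waals gas the second virial coefficient B₂ = b − a/(RT) vanishes at T_B = a/(Rb).
T_B = 4.186/(0.08206×0.05084) = 4.186/0.0041719 = 1003 K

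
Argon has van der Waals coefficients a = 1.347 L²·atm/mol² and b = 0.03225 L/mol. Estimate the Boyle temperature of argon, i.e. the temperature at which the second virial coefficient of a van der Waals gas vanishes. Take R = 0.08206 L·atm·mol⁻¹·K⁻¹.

T_B ≈ 509.0 K

For a van der Waals gas the second virial coefficient B₂ = b − a/(RT) vanishes at T_B = a/(Rb).
T_B = 1.347/(0.08206×0.03225) = 1.347/0.0026464 = 509.0 K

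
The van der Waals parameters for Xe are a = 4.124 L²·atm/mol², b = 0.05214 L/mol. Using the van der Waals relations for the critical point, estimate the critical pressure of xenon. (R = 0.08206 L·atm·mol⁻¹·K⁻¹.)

For a van der Waals gas, P_c = a/(27b²).
P_c = 4.124/(27×(0.05214)²) = 4.124/0.073402 = 56.18 atm

P_c ≈ 56.18 atm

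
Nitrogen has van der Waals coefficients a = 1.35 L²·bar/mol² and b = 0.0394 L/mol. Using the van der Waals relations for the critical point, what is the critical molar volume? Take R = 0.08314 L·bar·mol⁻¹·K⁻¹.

For a van der Waals gas, V_m,c = 3b.
V_m,c = 3×0.0394 = 0.1182 L/mol

V_m,c ≈ 0.1182 L/mol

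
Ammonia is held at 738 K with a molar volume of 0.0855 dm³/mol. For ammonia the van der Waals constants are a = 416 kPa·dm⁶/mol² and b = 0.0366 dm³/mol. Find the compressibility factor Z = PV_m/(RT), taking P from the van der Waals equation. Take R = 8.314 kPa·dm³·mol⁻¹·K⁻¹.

Z ≈ 0.9555

P = RT/(V_m − b) − a/V_m² = (8.314)(738)/(0.0855 − 0.0366) − 416/(0.0855)²
  = 6135.7/0.048900 − 56906 = 125474 − 56906 = 68568 kPa
Z = PV_m/(RT) = (68568)(0.0855)/((8.314)(738)) = 5862.6/6135.7 = 0.9555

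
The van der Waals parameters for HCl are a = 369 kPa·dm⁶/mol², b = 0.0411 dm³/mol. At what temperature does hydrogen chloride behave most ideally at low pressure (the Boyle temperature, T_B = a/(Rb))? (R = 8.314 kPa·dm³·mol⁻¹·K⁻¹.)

T_B ≈ 1080 K

For a van der Waals gas the second virial coefficient B₂ = b − a/(RT) vanishes at T_B = a/(Rb).
T_B = 369/(8.314×0.0411) = 369/0.34171 = 1080 K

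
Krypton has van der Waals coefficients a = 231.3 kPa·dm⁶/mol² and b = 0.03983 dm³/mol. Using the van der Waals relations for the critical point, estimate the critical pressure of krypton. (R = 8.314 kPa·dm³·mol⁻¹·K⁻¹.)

P_c ≈ 5400 kPa

For a van der Waals gas, P_c = a/(27b²).
P_c = 231.3/(27×(0.03983)²) = 231.3/0.042834 = 5400 kPa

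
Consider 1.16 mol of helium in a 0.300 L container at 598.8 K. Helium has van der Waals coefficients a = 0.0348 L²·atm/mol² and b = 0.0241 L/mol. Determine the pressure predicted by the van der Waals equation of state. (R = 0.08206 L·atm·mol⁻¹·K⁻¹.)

P = nRT/(V − nb) − a n²/V²
nRT/(V − nb) = (1.16)(0.08206)(598.8)/(0.300 − 1.16×0.0241) = 57.000/0.27204 = 209.53 atm
a n²/V² = (0.0348)(1.16)²/(0.300)² = 0.52030 atm
P = 209.53 − 0.52030 = 209.0 atm

P ≈ 209.0 atm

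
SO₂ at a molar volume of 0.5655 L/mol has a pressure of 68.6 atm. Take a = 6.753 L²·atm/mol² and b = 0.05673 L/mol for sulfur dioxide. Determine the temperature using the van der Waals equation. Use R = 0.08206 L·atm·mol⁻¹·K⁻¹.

T ≈ 556.2 K

T = (P + a/V_m²)(V_m − b)/R
P + a/V_m² = 68.6 + 6.753/(0.5655)² = 89.717 atm
V_m − b = 0.5655 − 0.05673 = 0.50877 L/mol
T = (89.717)(0.50877)/0.08206 = 556.2 K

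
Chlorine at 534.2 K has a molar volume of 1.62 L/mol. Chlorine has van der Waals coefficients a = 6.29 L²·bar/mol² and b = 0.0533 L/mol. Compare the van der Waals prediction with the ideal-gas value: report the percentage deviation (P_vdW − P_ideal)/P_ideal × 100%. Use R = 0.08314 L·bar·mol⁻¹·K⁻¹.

Ideal: P_ideal = RT/V_m = (0.08314)(534.2)/1.62 = 27.4157 bar
vdW: P = RT/(V_m − b) − a/V_m² = 44.4134/1.56670 − 6.29/2.62440 = 28.3484 − 2.39674 = 25.9517 bar
% deviation = (25.9517 − 27.4157)/27.4157 × 100% = -5.34%

-5.34 %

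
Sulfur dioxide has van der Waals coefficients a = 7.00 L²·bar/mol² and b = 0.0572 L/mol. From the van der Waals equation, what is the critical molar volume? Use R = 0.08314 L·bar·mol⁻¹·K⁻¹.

For a van der Waals gas, V_m,c = 3b.
V_m,c = 3×0.0572 = 0.1716 L/mol

V_m,c ≈ 0.1716 L/mol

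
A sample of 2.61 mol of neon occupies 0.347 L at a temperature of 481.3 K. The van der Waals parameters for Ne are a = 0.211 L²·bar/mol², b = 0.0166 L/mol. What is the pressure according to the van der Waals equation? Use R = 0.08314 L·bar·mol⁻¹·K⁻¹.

P ≈ 332.0 bar

P = nRT/(V − nb) − a n²/V²
nRT/(V − nb) = (2.61)(0.08314)(481.3)/(0.347 − 2.61×0.0166) = 104.44/0.30367 = 343.93 bar
a n²/V² = (0.211)(2.61)²/(0.347)² = 11.937 bar
P = 343.93 − 11.937 = 332.0 bar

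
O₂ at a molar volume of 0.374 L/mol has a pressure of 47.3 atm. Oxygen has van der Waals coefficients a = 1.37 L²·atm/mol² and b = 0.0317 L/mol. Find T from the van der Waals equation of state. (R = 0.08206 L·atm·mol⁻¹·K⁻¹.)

T ≈ 238.2 K

T = (P + a/V_m²)(V_m − b)/R
P + a/V_m² = 47.3 + 1.37/(0.374)² = 57.094 atm
V_m − b = 0.374 − 0.0317 = 0.34230 L/mol
T = (57.094)(0.34230)/0.08206 = 238.2 K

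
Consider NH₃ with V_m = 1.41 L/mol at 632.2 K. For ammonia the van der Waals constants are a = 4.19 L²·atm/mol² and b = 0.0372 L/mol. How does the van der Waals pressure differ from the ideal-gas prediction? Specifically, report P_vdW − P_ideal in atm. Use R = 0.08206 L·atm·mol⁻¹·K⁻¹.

ΔP ≈ -1.111 atm

Ideal: P_ideal = RT/V_m = (0.08206)(632.2)/1.41 = 36.7931 atm
vdW: P = RT/(V_m − b) − a/V_m² = 51.8783/1.37280 − 4.19/1.98810 = 37.7901 − 2.10754 = 35.6826 atm
ΔP = 35.6826 − 36.7931 = -1.111 atm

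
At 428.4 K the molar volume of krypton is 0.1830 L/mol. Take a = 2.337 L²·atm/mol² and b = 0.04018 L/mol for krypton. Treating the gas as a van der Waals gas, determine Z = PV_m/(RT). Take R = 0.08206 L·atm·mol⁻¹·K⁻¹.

Z ≈ 0.9181

P = RT/(V_m − b) − a/V_m² = (0.08206)(428.4)/(0.1830 − 0.04018) − 2.337/(0.1830)²
  = 35.155/0.14282 − 69.784 = 246.15 − 69.784 = 176.37 atm
Z = PV_m/(RT) = (176.37)(0.1830)/((0.08206)(428.4)) = 32.276/35.155 = 0.9181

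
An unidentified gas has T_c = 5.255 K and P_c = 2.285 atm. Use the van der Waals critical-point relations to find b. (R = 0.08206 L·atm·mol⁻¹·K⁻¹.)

From T_c = 8a/(27Rb) and P_c = a/(27b²): b = R T_c/(8 P_c).
b = (0.08206)(5.255)/(8×2.285) = 0.43123/18.280 = 0.02359 L/mol

b ≈ 0.02359 L/mol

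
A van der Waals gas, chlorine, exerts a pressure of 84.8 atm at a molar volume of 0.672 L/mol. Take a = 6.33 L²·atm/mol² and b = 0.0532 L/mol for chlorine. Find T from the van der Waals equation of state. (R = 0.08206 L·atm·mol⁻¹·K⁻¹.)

T = (P + a/V_m²)(V_m − b)/R
P + a/V_m² = 84.8 + 6.33/(0.672)² = 98.817 atm
V_m − b = 0.672 − 0.0532 = 0.61880 L/mol
T = (98.817)(0.61880)/0.08206 = 745.2 K

T ≈ 745.2 K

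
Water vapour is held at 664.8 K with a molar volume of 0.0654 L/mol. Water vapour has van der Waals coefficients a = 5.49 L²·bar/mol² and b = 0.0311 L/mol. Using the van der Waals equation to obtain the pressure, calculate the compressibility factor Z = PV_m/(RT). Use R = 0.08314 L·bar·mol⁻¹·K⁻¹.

P = RT/(V_m − b) − a/V_m² = (0.08314)(664.8)/(0.0654 − 0.0311) − 5.49/(0.0654)²
  = 55.271/0.034300 − 1283.6 = 1611.4 − 1283.6 = 327.8 bar
Z = PV_m/(RT) = (327.8)(0.0654)/((0.08314)(664.8)) = 21.438/55.271 = 0.3879

Z ≈ 0.3879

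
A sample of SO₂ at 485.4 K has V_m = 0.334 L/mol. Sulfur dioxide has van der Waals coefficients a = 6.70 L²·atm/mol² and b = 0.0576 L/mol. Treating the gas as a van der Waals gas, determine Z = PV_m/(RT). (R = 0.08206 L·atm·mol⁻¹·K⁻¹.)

Z ≈ 0.7048

P = RT/(V_m − b) − a/V_m² = (0.08206)(485.4)/(0.334 − 0.0576) − 6.70/(0.334)²
  = 39.832/0.27640 − 60.060 = 144.11 − 60.060 = 84.05 atm
Z = PV_m/(RT) = (84.05)(0.334)/((0.08206)(485.4)) = 28.073/39.832 = 0.7048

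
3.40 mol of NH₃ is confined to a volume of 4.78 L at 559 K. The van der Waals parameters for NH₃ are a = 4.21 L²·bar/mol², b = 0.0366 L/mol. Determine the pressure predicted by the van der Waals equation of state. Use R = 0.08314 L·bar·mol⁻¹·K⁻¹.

P = nRT/(V − nb) − a n²/V²
nRT/(V − nb) = (3.40)(0.08314)(559)/(4.78 − 3.40×0.0366) = 158.02/4.6556 = 33.942 bar
a n²/V² = (4.21)(3.40)²/(4.78)² = 2.1300 bar
P = 33.942 − 2.1300 = 31.81 bar

P ≈ 31.81 bar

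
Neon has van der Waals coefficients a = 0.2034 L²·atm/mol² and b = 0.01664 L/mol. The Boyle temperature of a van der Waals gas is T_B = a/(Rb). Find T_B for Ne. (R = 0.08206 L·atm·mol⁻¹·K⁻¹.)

T_B ≈ 149.0 K

For a van der Waals gas the second virial coefficient B₂ = b − a/(RT) vanishes at T_B = a/(Rb).
T_B = 0.2034/(0.08206×0.01664) = 0.2034/0.0013655 = 149.0 K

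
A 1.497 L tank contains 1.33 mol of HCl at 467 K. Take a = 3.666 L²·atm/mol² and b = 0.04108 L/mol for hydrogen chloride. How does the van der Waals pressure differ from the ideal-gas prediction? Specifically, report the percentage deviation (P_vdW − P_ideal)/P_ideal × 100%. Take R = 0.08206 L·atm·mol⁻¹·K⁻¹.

Ideal: P_ideal = nRT/V = (1.33)(0.08206)(467)/1.497 = 34.0470 atm
vdW: P = nRT/(V − nb) − a n²/V² = 50.9683/1.44236 − 6.48479/2.24101 = 35.3367 − 2.89369 = 32.4430 atm
% deviation = (32.4430 − 34.0470)/34.0470 × 100% = -4.71%

-4.71 %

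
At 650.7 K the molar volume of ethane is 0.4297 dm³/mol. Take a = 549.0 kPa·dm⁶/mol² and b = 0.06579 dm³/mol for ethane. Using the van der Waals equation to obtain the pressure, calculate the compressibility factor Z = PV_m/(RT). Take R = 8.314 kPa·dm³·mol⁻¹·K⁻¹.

Z ≈ 0.9446

P = RT/(V_m − b) − a/V_m² = (8.314)(650.7)/(0.4297 − 0.06579) − 549.0/(0.4297)²
  = 5409.9/0.36391 − 2973.3 = 14866 − 2973.3 = 11893 kPa
Z = PV_m/(RT) = (11893)(0.4297)/((8.314)(650.7)) = 5110.4/5409.9 = 0.9446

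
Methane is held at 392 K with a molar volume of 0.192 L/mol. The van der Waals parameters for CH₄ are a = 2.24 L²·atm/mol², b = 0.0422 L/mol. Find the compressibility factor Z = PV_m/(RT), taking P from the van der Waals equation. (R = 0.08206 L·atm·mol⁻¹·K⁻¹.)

P = RT/(V_m − b) − a/V_m² = (0.08206)(392)/(0.192 − 0.0422) − 2.24/(0.192)²
  = 32.168/0.14980 − 60.764 = 214.74 − 60.764 = 153.98 atm
Z = PV_m/(RT) = (153.98)(0.192)/((0.08206)(392)) = 29.564/32.168 = 0.9190

Z ≈ 0.9190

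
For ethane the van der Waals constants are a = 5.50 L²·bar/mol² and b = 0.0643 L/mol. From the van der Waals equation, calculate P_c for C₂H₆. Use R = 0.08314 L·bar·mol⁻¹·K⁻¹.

P_c ≈ 49.27 bar

For a van der Waals gas, P_c = a/(27b²).
P_c = 5.50/(27×(0.0643)²) = 5.50/0.11163 = 49.27 bar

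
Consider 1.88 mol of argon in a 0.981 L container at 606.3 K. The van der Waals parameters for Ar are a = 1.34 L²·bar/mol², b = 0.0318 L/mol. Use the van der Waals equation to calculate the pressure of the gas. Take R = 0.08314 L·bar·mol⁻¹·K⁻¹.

P ≈ 97.95 bar

P = nRT/(V − nb) − a n²/V²
nRT/(V − nb) = (1.88)(0.08314)(606.3)/(0.981 − 1.88×0.0318) = 94.767/0.92122 = 102.87 bar
a n²/V² = (1.34)(1.88)²/(0.981)² = 4.9213 bar
P = 102.87 − 4.9213 = 97.95 bar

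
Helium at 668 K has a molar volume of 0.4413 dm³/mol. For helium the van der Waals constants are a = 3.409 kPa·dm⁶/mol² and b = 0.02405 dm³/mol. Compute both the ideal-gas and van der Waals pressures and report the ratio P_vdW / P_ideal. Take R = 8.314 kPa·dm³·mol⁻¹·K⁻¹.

P_vdW / P_ideal ≈ 1.056

Ideal: P_ideal = RT/V_m = (8.314)(668)/0.4413 = 12585.0 kPa
vdW: P = RT/(V_m − b) − a/V_m² = 5553.75/0.417250 − 3.409/0.194746 = 13310.4 − 17.5049 = 13292.9 kPa
Ratio = 13292.9/12585.0 = 1.056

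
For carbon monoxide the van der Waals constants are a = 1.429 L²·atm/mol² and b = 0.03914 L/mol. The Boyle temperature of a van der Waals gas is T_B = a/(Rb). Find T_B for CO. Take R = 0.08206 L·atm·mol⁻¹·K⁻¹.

For a van der Waals gas the second virial coefficient B₂ = b − a/(RT) vanishes at T_B = a/(Rb).
T_B = 1.429/(0.08206×0.03914) = 1.429/0.0032118 = 444.9 K

T_B ≈ 444.9 K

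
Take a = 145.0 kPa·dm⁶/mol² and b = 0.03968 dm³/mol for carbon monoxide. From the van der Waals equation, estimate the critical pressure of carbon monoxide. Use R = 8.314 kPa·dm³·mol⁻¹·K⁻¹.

For a van der Waals gas, P_c = a/(27b²).
P_c = 145.0/(27×(0.03968)²) = 145.0/0.042512 = 3411 kPa

P_c ≈ 3411 kPa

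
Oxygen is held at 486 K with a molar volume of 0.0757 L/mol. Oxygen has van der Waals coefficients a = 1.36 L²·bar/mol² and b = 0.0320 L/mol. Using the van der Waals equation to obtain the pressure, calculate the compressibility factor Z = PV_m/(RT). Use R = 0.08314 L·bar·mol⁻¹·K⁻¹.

Z ≈ 1.288

P = RT/(V_m − b) − a/V_m² = (0.08314)(486)/(0.0757 − 0.0320) − 1.36/(0.0757)²
  = 40.406/0.043700 − 237.33 = 924.62 − 237.33 = 687.29 bar
Z = PV_m/(RT) = (687.29)(0.0757)/((0.08314)(486)) = 52.028/40.406 = 1.288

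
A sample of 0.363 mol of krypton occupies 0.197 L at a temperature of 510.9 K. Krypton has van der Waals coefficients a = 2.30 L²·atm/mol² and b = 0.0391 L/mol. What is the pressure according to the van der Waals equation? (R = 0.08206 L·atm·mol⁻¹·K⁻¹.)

P = nRT/(V − nb) − a n²/V²
nRT/(V − nb) = (0.363)(0.08206)(510.9)/(0.197 − 0.363×0.0391) = 15.219/0.18281 = 83.250 atm
a n²/V² = (2.30)(0.363)²/(0.197)² = 7.8092 atm
P = 83.250 − 7.8092 = 75.44 atm

P ≈ 75.44 atm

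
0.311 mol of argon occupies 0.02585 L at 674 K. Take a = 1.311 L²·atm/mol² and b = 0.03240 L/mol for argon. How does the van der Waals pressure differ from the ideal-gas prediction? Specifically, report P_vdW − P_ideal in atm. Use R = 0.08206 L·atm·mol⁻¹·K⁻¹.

ΔP ≈ 235.3 atm

Ideal: P_ideal = nRT/V = (0.311)(0.08206)(674)/0.02585 = 665.413 atm
vdW: P = nRT/(V − nb) − a n²/V² = 17.2009/0.0157736 − 0.126801/0.000668223 = 1090.49 − 189.759 = 900.73 atm
ΔP = 900.73 − 665.413 = 235.3 atm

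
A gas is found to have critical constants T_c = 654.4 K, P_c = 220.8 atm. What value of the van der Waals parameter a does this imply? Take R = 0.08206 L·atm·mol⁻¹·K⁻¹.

a ≈ 5.510 L²·atm/mol²

From T_c = 8a/(27Rb) and P_c = a/(27b²): a = 27 R² T_c²/(64 P_c).
a = 27×(0.08206)²×(654.4)²/(64×220.8) = 77860/14131 = 5.510 L²·atm/mol²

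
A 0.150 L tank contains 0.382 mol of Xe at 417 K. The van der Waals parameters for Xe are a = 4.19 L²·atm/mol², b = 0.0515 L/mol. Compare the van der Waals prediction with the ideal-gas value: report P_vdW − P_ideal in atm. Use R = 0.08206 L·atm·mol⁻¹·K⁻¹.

Ideal: P_ideal = nRT/V = (0.382)(0.08206)(417)/0.150 = 87.1444 atm
vdW: P = nRT/(V − nb) − a n²/V² = 13.0717/0.130327 − 0.611422/0.0225000 = 100.299 − 27.1743 = 73.125 atm
ΔP = 73.125 − 87.1444 = -14.02 atm

ΔP ≈ -14.02 atm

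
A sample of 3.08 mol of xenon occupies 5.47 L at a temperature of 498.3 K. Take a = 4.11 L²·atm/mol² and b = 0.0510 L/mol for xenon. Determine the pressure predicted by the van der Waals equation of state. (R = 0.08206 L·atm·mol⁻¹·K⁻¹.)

P = nRT/(V − nb) − a n²/V²
nRT/(V − nb) = (3.08)(0.08206)(498.3)/(5.47 − 3.08×0.0510) = 125.94/5.3129 = 23.705 atm
a n²/V² = (4.11)(3.08)²/(5.47)² = 1.3031 atm
P = 23.705 − 1.3031 = 22.40 atm

P ≈ 22.40 atm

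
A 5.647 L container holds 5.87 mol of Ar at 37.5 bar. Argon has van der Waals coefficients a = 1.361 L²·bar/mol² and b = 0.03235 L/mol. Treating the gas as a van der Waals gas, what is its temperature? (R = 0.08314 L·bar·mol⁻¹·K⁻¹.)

T = (P + a n²/V²)(V − nb)/(nR)
P + a n²/V² = 37.5 + (1.361)(5.87)²/(5.647)² = 38.971 bar
V − nb = 5.647 − (5.87)(0.03235) = 5.4571 L
T = (38.971)(5.4571)/((5.87)(0.08314)) = 435.8 K

T ≈ 435.8 K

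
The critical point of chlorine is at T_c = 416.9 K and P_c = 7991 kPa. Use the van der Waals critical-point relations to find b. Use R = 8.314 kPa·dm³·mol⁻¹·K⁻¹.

b ≈ 0.05422 dm³/mol

From T_c = 8a/(27Rb) and P_c = a/(27b²): b = R T_c/(8 P_c).
b = (8.314)(416.9)/(8×7991) = 3466.1/63928 = 0.05422 dm³/mol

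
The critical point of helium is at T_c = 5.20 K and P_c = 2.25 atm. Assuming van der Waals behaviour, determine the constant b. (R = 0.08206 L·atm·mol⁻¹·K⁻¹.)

b ≈ 0.02371 L/mol

From T_c = 8a/(27Rb) and P_c = a/(27b²): b = R T_c/(8 P_c).
b = (0.08206)(5.20)/(8×2.25) = 0.42671/18.000 = 0.02371 L/mol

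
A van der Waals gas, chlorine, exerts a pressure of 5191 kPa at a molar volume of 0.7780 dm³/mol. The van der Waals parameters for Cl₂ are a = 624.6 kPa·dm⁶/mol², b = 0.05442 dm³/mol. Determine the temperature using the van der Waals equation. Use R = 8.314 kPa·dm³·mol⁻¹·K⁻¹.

T = (P + a/V_m²)(V_m − b)/R
P + a/V_m² = 5191 + 624.6/(0.7780)² = 6222.9 kPa
V_m − b = 0.7780 − 0.05442 = 0.72358 dm³/mol
T = (6222.9)(0.72358)/8.314 = 541.6 K

T ≈ 541.6 K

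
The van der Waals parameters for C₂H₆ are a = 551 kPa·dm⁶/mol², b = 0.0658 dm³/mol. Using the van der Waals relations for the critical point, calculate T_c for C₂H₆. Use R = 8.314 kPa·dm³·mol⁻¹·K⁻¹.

For a van der Waals gas, T_c = 8a/(27Rb).
T_c = 8×551/(27×8.314×0.0658) = 4408.0/14.771 = 298.4 K

T_c ≈ 298.4 K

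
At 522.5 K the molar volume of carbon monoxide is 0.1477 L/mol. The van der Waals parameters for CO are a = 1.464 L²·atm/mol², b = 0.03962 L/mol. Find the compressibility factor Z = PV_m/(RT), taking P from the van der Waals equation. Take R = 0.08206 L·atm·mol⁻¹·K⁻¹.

Z ≈ 1.135

P = RT/(V_m − b) − a/V_m² = (0.08206)(522.5)/(0.1477 − 0.03962) − 1.464/(0.1477)²
  = 42.876/0.10808 − 67.109 = 396.71 − 67.109 = 329.60 atm
Z = PV_m/(RT) = (329.60)(0.1477)/((0.08206)(522.5)) = 48.682/42.876 = 1.135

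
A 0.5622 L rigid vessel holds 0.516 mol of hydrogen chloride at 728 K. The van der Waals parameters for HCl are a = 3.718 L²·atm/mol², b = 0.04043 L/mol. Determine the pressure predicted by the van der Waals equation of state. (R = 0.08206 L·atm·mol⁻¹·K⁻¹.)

P = nRT/(V − nb) − a n²/V²
nRT/(V − nb) = (0.516)(0.08206)(728)/(0.5622 − 0.516×0.04043) = 30.826/0.54134 = 56.944 atm
a n²/V² = (3.718)(0.516)²/(0.5622)² = 3.1320 atm
P = 56.944 − 3.1320 = 53.81 atm

P ≈ 53.81 atm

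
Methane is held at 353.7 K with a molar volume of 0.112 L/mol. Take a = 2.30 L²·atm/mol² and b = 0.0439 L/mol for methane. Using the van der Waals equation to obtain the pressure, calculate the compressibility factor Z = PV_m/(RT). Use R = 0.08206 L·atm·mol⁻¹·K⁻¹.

Z ≈ 0.9371

P = RT/(V_m − b) − a/V_m² = (0.08206)(353.7)/(0.112 − 0.0439) − 2.30/(0.112)²
  = 29.025/0.068100 − 183.35 = 426.21 − 183.35 = 242.86 atm
Z = PV_m/(RT) = (242.86)(0.112)/((0.08206)(353.7)) = 27.200/29.025 = 0.9371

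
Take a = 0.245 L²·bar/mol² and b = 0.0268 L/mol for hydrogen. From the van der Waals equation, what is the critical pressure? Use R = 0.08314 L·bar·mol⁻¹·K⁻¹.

P_c ≈ 12.63 bar

For a van der Waals gas, P_c = a/(27b²).
P_c = 0.245/(27×(0.0268)²) = 0.245/0.019392 = 12.63 bar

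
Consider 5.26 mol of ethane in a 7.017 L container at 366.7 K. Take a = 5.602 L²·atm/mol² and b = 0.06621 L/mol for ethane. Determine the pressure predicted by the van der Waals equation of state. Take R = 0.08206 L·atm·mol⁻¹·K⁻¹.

P ≈ 20.59 atm

P = nRT/(V − nb) − a n²/V²
nRT/(V − nb) = (5.26)(0.08206)(366.7)/(7.017 − 5.26×0.06621) = 158.28/6.6687 = 23.735 atm
a n²/V² = (5.602)(5.26)²/(7.017)² = 3.1478 atm
P = 23.735 − 3.1478 = 20.59 atm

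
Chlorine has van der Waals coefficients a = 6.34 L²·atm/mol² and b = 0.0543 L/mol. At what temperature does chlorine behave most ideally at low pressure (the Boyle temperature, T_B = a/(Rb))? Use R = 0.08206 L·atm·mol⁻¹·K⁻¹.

T_B ≈ 1423 K

For a van der Waals gas the second virial coefficient B₂ = b − a/(RT) vanishes at T_B = a/(Rb).
T_B = 6.34/(0.08206×0.0543) = 6.34/0.0044559 = 1423 K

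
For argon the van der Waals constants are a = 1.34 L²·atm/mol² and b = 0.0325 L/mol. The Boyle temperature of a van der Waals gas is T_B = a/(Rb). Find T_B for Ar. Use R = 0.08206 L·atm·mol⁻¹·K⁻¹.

For a van der Waals gas the second virial coefficient B₂ = b − a/(RT) vanishes at T_B = a/(Rb).
T_B = 1.34/(0.08206×0.0325) = 1.34/0.0026670 = 502.4 K

T_B ≈ 502.4 K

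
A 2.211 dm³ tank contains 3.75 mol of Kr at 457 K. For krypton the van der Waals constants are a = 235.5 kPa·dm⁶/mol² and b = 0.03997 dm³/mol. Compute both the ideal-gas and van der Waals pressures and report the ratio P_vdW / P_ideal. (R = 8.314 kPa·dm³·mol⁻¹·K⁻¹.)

P_vdW / P_ideal ≈ 0.9676

Ideal: P_ideal = nRT/V = (3.75)(8.314)(457)/2.211 = 6444.20 kPa
vdW: P = nRT/(V − nb) − a n²/V² = 14248.1/2.06111 − 3311.72/4.88852 = 6912.83 − 677.448 = 6235.38 kPa
Ratio = 6235.38/6444.20 = 0.9676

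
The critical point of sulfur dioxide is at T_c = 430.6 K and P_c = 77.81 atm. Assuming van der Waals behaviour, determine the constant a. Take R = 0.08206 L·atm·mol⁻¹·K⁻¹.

a ≈ 6.770 L²·atm/mol²

From T_c = 8a/(27Rb) and P_c = a/(27b²): a = 27 R² T_c²/(64 P_c).
a = 27×(0.08206)²×(430.6)²/(64×77.81) = 33711/4979.8 = 6.770 L²·atm/mol²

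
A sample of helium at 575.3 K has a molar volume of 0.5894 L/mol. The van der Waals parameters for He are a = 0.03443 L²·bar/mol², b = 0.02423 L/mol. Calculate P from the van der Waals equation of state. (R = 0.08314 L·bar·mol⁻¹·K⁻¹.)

P ≈ 84.53 bar

P = RT/(V_m − b) − a/V_m²
RT/(V_m − b) = (0.08314)(575.3)/(0.5894 − 0.02423) = 47.830/0.56517 = 84.629 bar
a/V_m² = 0.03443/(0.5894)² = 0.099110 bar
P = 84.629 − 0.099110 = 84.53 bar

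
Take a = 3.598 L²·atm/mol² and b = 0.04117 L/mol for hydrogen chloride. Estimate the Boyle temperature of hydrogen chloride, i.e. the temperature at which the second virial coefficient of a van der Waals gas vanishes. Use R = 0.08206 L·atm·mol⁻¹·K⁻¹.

T_B ≈ 1065 K

For a van der Waals gas the second virial coefficient B₂ = b − a/(RT) vanishes at T_B = a/(Rb).
T_B = 3.598/(0.08206×0.04117) = 3.598/0.0033784 = 1065 K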